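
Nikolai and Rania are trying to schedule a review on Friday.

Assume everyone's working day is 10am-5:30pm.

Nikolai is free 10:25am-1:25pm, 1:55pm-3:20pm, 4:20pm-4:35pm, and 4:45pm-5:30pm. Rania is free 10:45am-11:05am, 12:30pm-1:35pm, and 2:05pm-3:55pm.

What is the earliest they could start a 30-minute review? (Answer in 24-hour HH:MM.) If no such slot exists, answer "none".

Nikolai ∩ Rania: 10:45–11:05, 12:30–13:25, 14:05–15:20.
Windows ≥ 30 min: 12:30–13:25, 14:05–15:20.
Earliest such window starts at 12:30.

12:30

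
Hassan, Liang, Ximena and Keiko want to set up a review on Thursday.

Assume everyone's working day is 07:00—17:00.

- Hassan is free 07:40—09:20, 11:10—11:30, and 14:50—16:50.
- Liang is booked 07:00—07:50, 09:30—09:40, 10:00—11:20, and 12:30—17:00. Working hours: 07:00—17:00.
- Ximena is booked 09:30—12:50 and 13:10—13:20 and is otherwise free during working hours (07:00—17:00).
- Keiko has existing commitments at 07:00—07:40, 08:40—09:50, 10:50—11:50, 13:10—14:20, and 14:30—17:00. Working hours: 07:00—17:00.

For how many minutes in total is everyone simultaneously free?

Liang free within 07:00–17:00: 07:50–09:30, 09:40–10:00, 11:20–12:30.
Ximena free within 07:00–17:00: 07:00–09:30, 12:50–13:10, 13:20–17:00.
Keiko free within 07:00–17:00: 07:40–08:40, 09:50–10:50, 11:50–13:10, 14:20–14:30.
Hassan ∩ Liang: 07:50–09:20, 11:20–11:30.
Hassan ∩ Liang ∩ Ximena: 07:50–09:20.
Hassan ∩ Liang ∩ Ximena ∩ Keiko: 07:50–08:40.
Total common minutes: 50.

50 minutes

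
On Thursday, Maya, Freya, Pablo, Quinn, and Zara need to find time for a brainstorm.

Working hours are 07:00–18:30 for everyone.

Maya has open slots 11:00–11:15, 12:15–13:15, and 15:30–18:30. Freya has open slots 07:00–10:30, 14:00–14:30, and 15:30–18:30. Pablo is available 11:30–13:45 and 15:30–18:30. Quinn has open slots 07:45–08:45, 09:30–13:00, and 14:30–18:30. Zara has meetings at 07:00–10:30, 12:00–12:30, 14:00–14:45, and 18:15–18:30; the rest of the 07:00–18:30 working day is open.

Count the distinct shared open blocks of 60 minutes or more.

Zara free within 07:00–18:30: 10:30–12:00, 12:30–14:00, 14:45–18:15.
Maya ∩ Freya: 15:30–18:30.
Maya ∩ Freya ∩ Pablo: 15:30–18:30.
Maya ∩ Freya ∩ Pablo ∩ Quinn: 15:30–18:30.
Maya ∩ Freya ∩ Pablo ∩ Quinn ∩ Zara: 15:30–18:15.
Windows ≥ 60 min: 15:30–18:15.
That's 1 window.

1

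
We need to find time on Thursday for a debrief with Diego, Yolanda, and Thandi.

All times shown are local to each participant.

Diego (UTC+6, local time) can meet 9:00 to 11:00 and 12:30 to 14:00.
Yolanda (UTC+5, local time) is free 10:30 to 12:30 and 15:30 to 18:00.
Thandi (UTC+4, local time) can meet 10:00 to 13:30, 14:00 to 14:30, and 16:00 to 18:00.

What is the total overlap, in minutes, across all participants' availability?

60 minutes

Diego → UTC: 03:00–05:00, 06:30–08:00.
Yolanda → UTC: 05:30–07:30, 10:30–13:00.
Thandi → UTC: 06:00–09:30, 10:00–10:30, 12:00–14:00.
Diego ∩ Yolanda: 06:30–07:30.
Diego ∩ Yolanda ∩ Thandi: 06:30–07:30.
Total common minutes: 60.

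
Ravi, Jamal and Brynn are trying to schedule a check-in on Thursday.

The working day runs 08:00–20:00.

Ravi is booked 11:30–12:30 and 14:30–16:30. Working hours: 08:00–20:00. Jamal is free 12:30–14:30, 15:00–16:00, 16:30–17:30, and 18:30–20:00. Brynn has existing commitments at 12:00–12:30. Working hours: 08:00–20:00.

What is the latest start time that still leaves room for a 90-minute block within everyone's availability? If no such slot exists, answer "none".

Ravi free within 08:00–20:00: 08:00–11:30, 12:30–14:30, 16:30–20:00.
Brynn free within 08:00–20:00: 08:00–12:00, 12:30–20:00.
Ravi ∩ Jamal: 12:30–14:30, 16:30–17:30, 18:30–20:00.
Ravi ∩ Jamal ∩ Brynn: 12:30–14:30, 16:30–17:30, 18:30–20:00.
Windows ≥ 90 min: 12:30–14:30, 18:30–20:00.
Latest start in the last window 18:30–20:00 is 20:00 − 90 min = 18:30.

18:30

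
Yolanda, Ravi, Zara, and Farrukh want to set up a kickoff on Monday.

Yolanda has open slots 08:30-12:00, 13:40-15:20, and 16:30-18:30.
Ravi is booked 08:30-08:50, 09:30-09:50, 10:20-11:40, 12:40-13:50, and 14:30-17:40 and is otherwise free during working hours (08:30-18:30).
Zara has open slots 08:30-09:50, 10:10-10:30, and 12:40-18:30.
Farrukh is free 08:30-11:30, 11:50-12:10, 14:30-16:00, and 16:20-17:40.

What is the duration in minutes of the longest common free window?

40 minutes

Ravi free within 08:30–18:30: 08:50–09:30, 09:50–10:20, 11:40–12:40, 13:50–14:30, 17:40–18:30.
Yolanda ∩ Ravi: 08:50–09:30, 09:50–10:20, 11:40–12:00, 13:50–14:30, 17:40–18:30.
Yolanda ∩ Ravi ∩ Zara: 08:50–09:30, 10:10–10:20, 13:50–14:30, 17:40–18:30.
Yolanda ∩ Ravi ∩ Zara ∩ Farrukh: 08:50–09:30, 10:10–10:20.
Common window lengths: 40, 10 min; longest is 40.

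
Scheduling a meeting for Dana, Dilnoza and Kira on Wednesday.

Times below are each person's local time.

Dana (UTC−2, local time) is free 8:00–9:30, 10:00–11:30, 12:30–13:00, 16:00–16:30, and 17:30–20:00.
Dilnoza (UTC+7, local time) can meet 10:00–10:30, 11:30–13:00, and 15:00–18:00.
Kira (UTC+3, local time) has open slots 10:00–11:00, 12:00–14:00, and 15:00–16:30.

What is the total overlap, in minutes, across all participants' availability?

Dana → UTC: 10:00–11:30, 12:00–13:30, 14:30–15:00, 18:00–18:30, 19:30–22:00.
Dilnoza → UTC: 03:00–03:30, 04:30–06:00, 08:00–11:00.
Kira → UTC: 07:00–08:00, 09:00–11:00, 12:00–13:30.
Dana ∩ Dilnoza: 10:00–11:00.
Dana ∩ Dilnoza ∩ Kira: 10:00–11:00.
Total common minutes: 60.

60 minutes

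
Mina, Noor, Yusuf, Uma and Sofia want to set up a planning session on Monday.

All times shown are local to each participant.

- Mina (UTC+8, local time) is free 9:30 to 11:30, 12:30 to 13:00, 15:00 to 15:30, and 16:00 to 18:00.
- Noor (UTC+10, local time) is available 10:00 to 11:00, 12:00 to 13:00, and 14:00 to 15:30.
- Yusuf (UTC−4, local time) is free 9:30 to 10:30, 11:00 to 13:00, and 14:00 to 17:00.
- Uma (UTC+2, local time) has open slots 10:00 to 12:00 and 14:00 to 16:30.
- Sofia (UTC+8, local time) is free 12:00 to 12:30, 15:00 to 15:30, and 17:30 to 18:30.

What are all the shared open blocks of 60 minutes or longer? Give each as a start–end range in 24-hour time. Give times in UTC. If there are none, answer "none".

Mina → UTC: 01:30–03:30, 04:30–05:00, 07:00–07:30, 08:00–10:00.
Noor → UTC: 00:00–01:00, 02:00–03:00, 04:00–05:30.
Yusuf → UTC: 13:30–14:30, 15:00–17:00, 18:00–21:00.
Uma → UTC: 08:00–10:00, 12:00–14:30.
Sofia → UTC: 04:00–04:30, 07:00–07:30, 09:30–10:30.
Mina ∩ Noor: 02:00–03:00, 04:30–05:00.
Mina ∩ Noor ∩ Yusuf: (none).
Mina ∩ Noor ∩ Yusuf ∩ Uma: (none).
Mina ∩ Noor ∩ Yusuf ∩ Uma ∩ Sofia: (none).
Windows ≥ 60 min: (none).

none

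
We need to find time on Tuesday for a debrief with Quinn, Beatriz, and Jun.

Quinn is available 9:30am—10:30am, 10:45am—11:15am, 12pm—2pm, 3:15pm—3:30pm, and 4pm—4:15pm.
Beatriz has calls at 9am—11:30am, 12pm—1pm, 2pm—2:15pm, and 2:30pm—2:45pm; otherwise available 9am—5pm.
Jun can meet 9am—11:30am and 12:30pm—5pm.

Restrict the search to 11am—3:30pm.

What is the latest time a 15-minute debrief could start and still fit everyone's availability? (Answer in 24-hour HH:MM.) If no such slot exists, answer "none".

Beatriz free within 09:00–17:00: 11:30–12:00, 13:00–14:00, 14:15–14:30, 14:45–17:00.
Quinn ∩ Beatriz: 13:00–14:00, 15:15–15:30, 16:00–16:15.
Quinn ∩ Beatriz ∩ Jun: 13:00–14:00, 15:15–15:30, 16:00–16:15.
Restricted to 11:00–15:30: 13:00–14:00, 15:15–15:30.
Windows ≥ 15 min: 13:00–14:00, 15:15–15:30.
Latest start in the last window 15:15–15:30 is 15:30 − 15 min = 15:15.

15:15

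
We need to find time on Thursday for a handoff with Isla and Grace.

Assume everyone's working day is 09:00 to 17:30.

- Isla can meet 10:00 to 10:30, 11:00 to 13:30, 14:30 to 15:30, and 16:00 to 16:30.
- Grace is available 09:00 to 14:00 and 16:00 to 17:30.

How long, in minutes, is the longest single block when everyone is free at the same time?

Isla ∩ Grace: 10:00–10:30, 11:00–13:30, 16:00–16:30.
Common window lengths: 30, 150, 30 min; longest is 150.

150 minutes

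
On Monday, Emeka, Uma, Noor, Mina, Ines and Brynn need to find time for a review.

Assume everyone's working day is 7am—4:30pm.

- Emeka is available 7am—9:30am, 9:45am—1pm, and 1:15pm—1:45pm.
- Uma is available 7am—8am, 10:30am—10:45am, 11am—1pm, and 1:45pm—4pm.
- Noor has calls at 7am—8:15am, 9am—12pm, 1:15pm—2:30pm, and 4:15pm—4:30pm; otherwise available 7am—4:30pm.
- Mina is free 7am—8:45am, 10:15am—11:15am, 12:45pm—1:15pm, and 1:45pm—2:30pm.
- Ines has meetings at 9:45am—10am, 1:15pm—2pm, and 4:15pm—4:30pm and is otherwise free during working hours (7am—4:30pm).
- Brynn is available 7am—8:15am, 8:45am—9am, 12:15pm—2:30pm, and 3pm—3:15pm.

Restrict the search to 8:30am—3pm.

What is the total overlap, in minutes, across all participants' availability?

15 minutes

Noor free within 07:00–16:30: 08:15–09:00, 12:00–13:15, 14:30–16:15.
Ines free within 07:00–16:30: 07:00–09:45, 10:00–13:15, 14:00–16:15.
Emeka ∩ Uma: 07:00–08:00, 10:30–10:45, 11:00–13:00.
Emeka ∩ Uma ∩ Noor: 12:00–13:00.
Emeka ∩ Uma ∩ Noor ∩ Mina: 12:45–13:00.
Emeka ∩ Uma ∩ Noor ∩ Mina ∩ Ines: 12:45–13:00.
Emeka ∩ Uma ∩ Noor ∩ Mina ∩ Ines ∩ Brynn: 12:45–13:00.
Restricted to 08:30–15:00: 12:45–13:00.
Total common minutes: 15.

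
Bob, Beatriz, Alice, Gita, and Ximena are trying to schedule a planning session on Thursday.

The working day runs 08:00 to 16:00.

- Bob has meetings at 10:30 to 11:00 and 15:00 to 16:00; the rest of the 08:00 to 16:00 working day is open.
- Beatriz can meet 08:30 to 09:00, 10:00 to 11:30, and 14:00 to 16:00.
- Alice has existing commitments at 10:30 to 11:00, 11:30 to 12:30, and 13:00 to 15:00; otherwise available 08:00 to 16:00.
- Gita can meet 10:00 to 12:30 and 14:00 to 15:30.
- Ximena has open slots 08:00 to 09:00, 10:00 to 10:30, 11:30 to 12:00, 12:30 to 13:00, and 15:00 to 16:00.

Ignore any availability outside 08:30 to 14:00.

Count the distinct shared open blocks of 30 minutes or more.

1

Bob free within 08:00–16:00: 08:00–10:30, 11:00–15:00.
Alice free within 08:00–16:00: 08:00–10:30, 11:00–11:30, 12:30–13:00, 15:00–16:00.
Bob ∩ Beatriz: 08:30–09:00, 10:00–10:30, 11:00–11:30, 14:00–15:00.
Bob ∩ Beatriz ∩ Alice: 08:30–09:00, 10:00–10:30, 11:00–11:30.
Bob ∩ Beatriz ∩ Alice ∩ Gita: 10:00–10:30, 11:00–11:30.
Bob ∩ Beatriz ∩ Alice ∩ Gita ∩ Ximena: 10:00–10:30.
Restricted to 08:30–14:00: 10:00–10:30.
Windows ≥ 30 min: 10:00–10:30.
That's 1 window.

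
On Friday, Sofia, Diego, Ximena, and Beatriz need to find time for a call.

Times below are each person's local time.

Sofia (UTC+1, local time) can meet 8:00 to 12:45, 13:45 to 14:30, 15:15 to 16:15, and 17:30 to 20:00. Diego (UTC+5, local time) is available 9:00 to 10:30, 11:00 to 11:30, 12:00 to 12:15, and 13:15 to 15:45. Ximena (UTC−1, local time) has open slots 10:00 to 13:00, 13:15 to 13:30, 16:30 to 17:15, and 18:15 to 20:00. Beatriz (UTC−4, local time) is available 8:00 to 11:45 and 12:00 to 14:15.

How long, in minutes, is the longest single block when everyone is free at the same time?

0 minutes

Sofia → UTC: 07:00–11:45, 12:45–13:30, 14:15–15:15, 16:30–19:00.
Diego → UTC: 04:00–05:30, 06:00–06:30, 07:00–07:15, 08:15–10:45.
Ximena → UTC: 11:00–14:00, 14:15–14:30, 17:30–18:15, 19:15–21:00.
Beatriz → UTC: 12:00–15:45, 16:00–18:15.
Sofia ∩ Diego: 07:00–07:15, 08:15–10:45.
Sofia ∩ Diego ∩ Ximena: (none).
Sofia ∩ Diego ∩ Ximena ∩ Beatriz: (none).
No common window.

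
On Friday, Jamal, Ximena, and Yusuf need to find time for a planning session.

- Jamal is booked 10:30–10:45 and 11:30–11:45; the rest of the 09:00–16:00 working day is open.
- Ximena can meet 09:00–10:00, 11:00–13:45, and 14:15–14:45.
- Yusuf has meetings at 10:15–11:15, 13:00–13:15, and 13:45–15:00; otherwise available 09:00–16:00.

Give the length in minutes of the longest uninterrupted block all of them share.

75 minutes

Jamal free within 09:00–16:00: 09:00–10:30, 10:45–11:30, 11:45–16:00.
Yusuf free within 09:00–16:00: 09:00–10:15, 11:15–13:00, 13:15–13:45, 15:00–16:00.
Jamal ∩ Ximena: 09:00–10:00, 11:00–11:30, 11:45–13:45, 14:15–14:45.
Jamal ∩ Ximena ∩ Yusuf: 09:00–10:00, 11:15–11:30, 11:45–13:00, 13:15–13:45.
Common window lengths: 60, 15, 75, 30 min; longest is 75.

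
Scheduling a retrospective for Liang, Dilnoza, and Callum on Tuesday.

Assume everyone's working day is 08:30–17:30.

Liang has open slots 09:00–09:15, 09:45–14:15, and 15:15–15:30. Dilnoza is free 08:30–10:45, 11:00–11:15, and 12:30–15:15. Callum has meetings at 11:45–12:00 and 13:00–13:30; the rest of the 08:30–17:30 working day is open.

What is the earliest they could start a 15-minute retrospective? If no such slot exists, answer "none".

09:00

Callum free within 08:30–17:30: 08:30–11:45, 12:00–13:00, 13:30–17:30.
Liang ∩ Dilnoza: 09:00–09:15, 09:45–10:45, 11:00–11:15, 12:30–14:15.
Liang ∩ Dilnoza ∩ Callum: 09:00–09:15, 09:45–10:45, 11:00–11:15, 12:30–13:00, 13:30–14:15.
Windows ≥ 15 min: 09:00–09:15, 09:45–10:45, 11:00–11:15, 12:30–13:00, 13:30–14:15.
Earliest such window starts at 09:00.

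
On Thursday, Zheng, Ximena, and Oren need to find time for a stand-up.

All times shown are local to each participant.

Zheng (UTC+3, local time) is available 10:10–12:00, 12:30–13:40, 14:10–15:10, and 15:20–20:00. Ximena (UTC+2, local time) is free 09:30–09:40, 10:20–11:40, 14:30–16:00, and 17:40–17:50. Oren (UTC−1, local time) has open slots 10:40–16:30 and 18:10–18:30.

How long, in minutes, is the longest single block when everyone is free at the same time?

Zheng → UTC: 07:10–09:00, 09:30–10:40, 11:10–12:10, 12:20–17:00.
Ximena → UTC: 07:30–07:40, 08:20–09:40, 12:30–14:00, 15:40–15:50.
Oren → UTC: 11:40–17:30, 19:10–19:30.
Zheng ∩ Ximena: 07:30–07:40, 08:20–09:00, 09:30–09:40, 12:30–14:00, 15:40–15:50.
Zheng ∩ Ximena ∩ Oren: 12:30–14:00, 15:40–15:50.
Common window lengths: 90, 10 min; longest is 90.

90 minutes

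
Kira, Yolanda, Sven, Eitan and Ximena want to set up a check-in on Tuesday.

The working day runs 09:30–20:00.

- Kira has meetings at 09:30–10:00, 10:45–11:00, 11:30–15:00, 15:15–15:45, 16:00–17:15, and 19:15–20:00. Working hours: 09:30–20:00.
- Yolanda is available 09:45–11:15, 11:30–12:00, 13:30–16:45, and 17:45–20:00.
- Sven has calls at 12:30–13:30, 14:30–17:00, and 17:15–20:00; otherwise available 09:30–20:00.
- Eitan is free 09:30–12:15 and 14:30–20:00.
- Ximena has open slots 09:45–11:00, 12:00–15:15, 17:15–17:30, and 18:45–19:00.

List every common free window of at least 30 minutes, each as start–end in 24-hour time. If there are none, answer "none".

10:00–10:45

Kira free within 09:30–20:00: 10:00–10:45, 11:00–11:30, 15:00–15:15, 15:45–16:00, 17:15–19:15.
Sven free within 09:30–20:00: 09:30–12:30, 13:30–14:30, 17:00–17:15.
Kira ∩ Yolanda: 10:00–10:45, 11:00–11:15, 15:00–15:15, 15:45–16:00, 17:45–19:15.
Kira ∩ Yolanda ∩ Sven: 10:00–10:45, 11:00–11:15.
Kira ∩ Yolanda ∩ Sven ∩ Eitan: 10:00–10:45, 11:00–11:15.
Kira ∩ Yolanda ∩ Sven ∩ Eitan ∩ Ximena: 10:00–10:45.
Windows ≥ 30 min: 10:00–10:45.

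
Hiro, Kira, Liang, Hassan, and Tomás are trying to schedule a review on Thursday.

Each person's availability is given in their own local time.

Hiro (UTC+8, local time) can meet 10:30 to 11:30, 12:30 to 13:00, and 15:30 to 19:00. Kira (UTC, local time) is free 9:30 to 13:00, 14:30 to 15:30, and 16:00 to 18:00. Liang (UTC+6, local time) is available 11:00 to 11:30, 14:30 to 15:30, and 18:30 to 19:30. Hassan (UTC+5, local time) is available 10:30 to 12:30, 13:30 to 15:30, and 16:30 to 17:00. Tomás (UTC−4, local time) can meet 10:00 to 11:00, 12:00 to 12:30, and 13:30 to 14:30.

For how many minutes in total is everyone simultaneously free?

Hiro → UTC: 02:30–03:30, 04:30–05:00, 07:30–11:00.
Kira → UTC: 09:30–13:00, 14:30–15:30, 16:00–18:00.
Liang → UTC: 05:00–05:30, 08:30–09:30, 12:30–13:30.
Hassan → UTC: 05:30–07:30, 08:30–10:30, 11:30–12:00.
Tomás → UTC: 14:00–15:00, 16:00–16:30, 17:30–18:30.
Hiro ∩ Kira: 09:30–11:00.
Hiro ∩ Kira ∩ Liang: (none).
Hiro ∩ Kira ∩ Liang ∩ Hassan: (none).
Hiro ∩ Kira ∩ Liang ∩ Hassan ∩ Tomás: (none).
Total common minutes: 0.

0 minutes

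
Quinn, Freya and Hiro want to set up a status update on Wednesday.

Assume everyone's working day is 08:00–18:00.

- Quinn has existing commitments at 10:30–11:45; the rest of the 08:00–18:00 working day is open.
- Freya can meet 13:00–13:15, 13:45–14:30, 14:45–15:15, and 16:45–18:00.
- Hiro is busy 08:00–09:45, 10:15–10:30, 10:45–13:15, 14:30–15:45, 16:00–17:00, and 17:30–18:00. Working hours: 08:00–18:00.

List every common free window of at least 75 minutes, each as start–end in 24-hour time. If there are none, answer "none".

none

Quinn free within 08:00–18:00: 08:00–10:30, 11:45–18:00.
Hiro free within 08:00–18:00: 09:45–10:15, 10:30–10:45, 13:15–14:30, 15:45–16:00, 17:00–17:30.
Quinn ∩ Freya: 13:00–13:15, 13:45–14:30, 14:45–15:15, 16:45–18:00.
Quinn ∩ Freya ∩ Hiro: 13:45–14:30, 17:00–17:30.
Windows ≥ 75 min: (none).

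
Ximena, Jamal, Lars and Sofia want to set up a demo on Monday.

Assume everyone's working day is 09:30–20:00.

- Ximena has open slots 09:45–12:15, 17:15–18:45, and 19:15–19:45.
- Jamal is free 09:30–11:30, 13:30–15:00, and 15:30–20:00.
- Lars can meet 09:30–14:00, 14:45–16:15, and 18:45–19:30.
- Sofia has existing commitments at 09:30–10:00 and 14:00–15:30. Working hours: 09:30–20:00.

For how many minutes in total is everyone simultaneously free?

105 minutes

Sofia free within 09:30–20:00: 10:00–14:00, 15:30–20:00.
Ximena ∩ Jamal: 09:45–11:30, 17:15–18:45, 19:15–19:45.
Ximena ∩ Jamal ∩ Lars: 09:45–11:30, 19:15–19:30.
Ximena ∩ Jamal ∩ Lars ∩ Sofia: 10:00–11:30, 19:15–19:30.
Total common minutes: 90 + 15 = 105.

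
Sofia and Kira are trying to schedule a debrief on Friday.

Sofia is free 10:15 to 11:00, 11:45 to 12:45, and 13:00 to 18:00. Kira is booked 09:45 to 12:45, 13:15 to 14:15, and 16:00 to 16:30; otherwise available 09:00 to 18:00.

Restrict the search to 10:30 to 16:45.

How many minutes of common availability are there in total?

Kira free within 09:00–18:00: 09:00–09:45, 12:45–13:15, 14:15–16:00, 16:30–18:00.
Sofia ∩ Kira: 13:00–13:15, 14:15–16:00, 16:30–18:00.
Restricted to 10:30–16:45: 13:00–13:15, 14:15–16:00, 16:30–16:45.
Total common minutes: 15 + 105 + 15 = 135.

135 minutes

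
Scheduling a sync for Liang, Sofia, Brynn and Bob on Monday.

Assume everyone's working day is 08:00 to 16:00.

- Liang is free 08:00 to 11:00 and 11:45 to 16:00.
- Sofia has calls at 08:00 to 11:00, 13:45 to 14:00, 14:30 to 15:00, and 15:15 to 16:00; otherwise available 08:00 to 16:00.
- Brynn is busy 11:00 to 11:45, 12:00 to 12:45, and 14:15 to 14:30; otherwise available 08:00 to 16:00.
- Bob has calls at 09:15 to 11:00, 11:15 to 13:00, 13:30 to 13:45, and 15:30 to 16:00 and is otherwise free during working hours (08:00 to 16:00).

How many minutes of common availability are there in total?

Sofia free within 08:00–16:00: 11:00–13:45, 14:00–14:30, 15:00–15:15.
Brynn free within 08:00–16:00: 08:00–11:00, 11:45–12:00, 12:45–14:15, 14:30–16:00.
Bob free within 08:00–16:00: 08:00–09:15, 11:00–11:15, 13:00–13:30, 13:45–15:30.
Liang ∩ Sofia: 11:45–13:45, 14:00–14:30, 15:00–15:15.
Liang ∩ Sofia ∩ Brynn: 11:45–12:00, 12:45–13:45, 14:00–14:15, 15:00–15:15.
Liang ∩ Sofia ∩ Brynn ∩ Bob: 13:00–13:30, 14:00–14:15, 15:00–15:15.
Total common minutes: 30 + 15 + 15 = 60.

60 minutes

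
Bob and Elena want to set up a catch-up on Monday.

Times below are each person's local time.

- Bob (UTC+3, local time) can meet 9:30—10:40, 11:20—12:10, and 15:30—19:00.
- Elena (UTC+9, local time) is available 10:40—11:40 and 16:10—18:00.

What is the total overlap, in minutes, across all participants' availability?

Bob → UTC: 06:30–07:40, 08:20–09:10, 12:30–16:00.
Elena → UTC: 01:40–02:40, 07:10–09:00.
Bob ∩ Elena: 07:10–07:40, 08:20–09:00.
Total common minutes: 30 + 40 = 70.

70 minutes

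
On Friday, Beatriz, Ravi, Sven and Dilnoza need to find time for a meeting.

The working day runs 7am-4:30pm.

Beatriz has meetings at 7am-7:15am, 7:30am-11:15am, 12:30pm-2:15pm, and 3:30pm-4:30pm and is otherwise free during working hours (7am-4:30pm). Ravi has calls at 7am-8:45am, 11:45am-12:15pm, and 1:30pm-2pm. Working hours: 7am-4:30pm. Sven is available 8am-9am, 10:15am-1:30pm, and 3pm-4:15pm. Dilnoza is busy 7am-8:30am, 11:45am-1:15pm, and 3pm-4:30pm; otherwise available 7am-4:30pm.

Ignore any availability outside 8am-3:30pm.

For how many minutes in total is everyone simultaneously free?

30 minutes

Beatriz free within 07:00–16:30: 07:15–07:30, 11:15–12:30, 14:15–15:30.
Ravi free within 07:00–16:30: 08:45–11:45, 12:15–13:30, 14:00–16:30.
Dilnoza free within 07:00–16:30: 08:30–11:45, 13:15–15:00.
Beatriz ∩ Ravi: 11:15–11:45, 12:15–12:30, 14:15–15:30.
Beatriz ∩ Ravi ∩ Sven: 11:15–11:45, 12:15–12:30, 15:00–15:30.
Beatriz ∩ Ravi ∩ Sven ∩ Dilnoza: 11:15–11:45.
Restricted to 08:00–15:30: 11:15–11:45.
Total common minutes: 30.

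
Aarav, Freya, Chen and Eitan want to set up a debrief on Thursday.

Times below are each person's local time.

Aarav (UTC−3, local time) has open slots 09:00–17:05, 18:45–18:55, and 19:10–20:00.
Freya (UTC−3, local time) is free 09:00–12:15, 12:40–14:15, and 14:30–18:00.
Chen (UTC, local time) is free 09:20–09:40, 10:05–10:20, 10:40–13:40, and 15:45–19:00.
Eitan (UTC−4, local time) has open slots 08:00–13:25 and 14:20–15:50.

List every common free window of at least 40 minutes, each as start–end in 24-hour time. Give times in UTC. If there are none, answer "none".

Aarav → UTC: 12:00–20:05, 21:45–21:55, 22:10–23:00.
Freya → UTC: 12:00–15:15, 15:40–17:15, 17:30–21:00.
Chen → UTC: 09:20–09:40, 10:05–10:20, 10:40–13:40, 15:45–19:00.
Eitan → UTC: 12:00–17:25, 18:20–19:50.
Aarav ∩ Freya: 12:00–15:15, 15:40–17:15, 17:30–20:05.
Aarav ∩ Freya ∩ Chen: 12:00–13:40, 15:45–17:15, 17:30–19:00.
Aarav ∩ Freya ∩ Chen ∩ Eitan: 12:00–13:40, 15:45–17:15, 18:20–19:00.
Windows ≥ 40 min: 12:00–13:40, 15:45–17:15, 18:20–19:00.

12:00–13:40, 15:45–17:15, 18:20–19:00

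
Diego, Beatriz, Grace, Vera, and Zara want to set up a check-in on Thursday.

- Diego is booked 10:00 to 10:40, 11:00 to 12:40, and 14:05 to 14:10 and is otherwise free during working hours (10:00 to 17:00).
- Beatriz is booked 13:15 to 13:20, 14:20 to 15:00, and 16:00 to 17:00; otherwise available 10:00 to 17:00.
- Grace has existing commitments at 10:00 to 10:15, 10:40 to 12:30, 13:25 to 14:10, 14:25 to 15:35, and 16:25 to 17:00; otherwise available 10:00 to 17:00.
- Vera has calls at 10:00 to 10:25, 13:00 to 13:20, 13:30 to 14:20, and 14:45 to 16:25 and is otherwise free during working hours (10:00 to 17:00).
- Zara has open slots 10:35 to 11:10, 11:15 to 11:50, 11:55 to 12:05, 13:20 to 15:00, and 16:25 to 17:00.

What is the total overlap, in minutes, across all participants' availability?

Diego free within 10:00–17:00: 10:40–11:00, 12:40–14:05, 14:10–17:00.
Beatriz free within 10:00–17:00: 10:00–13:15, 13:20–14:20, 15:00–16:00.
Grace free within 10:00–17:00: 10:15–10:40, 12:30–13:25, 14:10–14:25, 15:35–16:25.
Vera free within 10:00–17:00: 10:25–13:00, 13:20–13:30, 14:20–14:45, 16:25–17:00.
Diego ∩ Beatriz: 10:40–11:00, 12:40–13:15, 13:20–14:05, 14:10–14:20, 15:00–16:00.
Diego ∩ Beatriz ∩ Grace: 12:40–13:15, 13:20–13:25, 14:10–14:20, 15:35–16:00.
Diego ∩ Beatriz ∩ Grace ∩ Vera: 12:40–13:00, 13:20–13:25.
Diego ∩ Beatriz ∩ Grace ∩ Vera ∩ Zara: 13:20–13:25.
Total common minutes: 5.

5 minutes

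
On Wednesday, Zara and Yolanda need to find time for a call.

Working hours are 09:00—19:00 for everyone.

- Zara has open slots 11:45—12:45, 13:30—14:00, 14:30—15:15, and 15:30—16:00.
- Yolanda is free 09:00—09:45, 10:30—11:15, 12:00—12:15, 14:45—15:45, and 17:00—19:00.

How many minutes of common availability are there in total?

60 minutes

Zara ∩ Yolanda: 12:00–12:15, 14:45–15:15, 15:30–15:45.
Total common minutes: 15 + 30 + 15 = 60.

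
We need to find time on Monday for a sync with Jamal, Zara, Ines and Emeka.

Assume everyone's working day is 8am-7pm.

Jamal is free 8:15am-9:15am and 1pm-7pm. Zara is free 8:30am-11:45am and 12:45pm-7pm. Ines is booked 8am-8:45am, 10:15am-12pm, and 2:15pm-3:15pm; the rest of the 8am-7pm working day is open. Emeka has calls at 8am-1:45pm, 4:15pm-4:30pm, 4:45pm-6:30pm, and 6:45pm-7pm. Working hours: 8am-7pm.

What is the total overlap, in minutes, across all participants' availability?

Ines free within 08:00–19:00: 08:45–10:15, 12:00–14:15, 15:15–19:00.
Emeka free within 08:00–19:00: 13:45–16:15, 16:30–16:45, 18:30–18:45.
Jamal ∩ Zara: 08:30–09:15, 13:00–19:00.
Jamal ∩ Zara ∩ Ines: 08:45–09:15, 13:00–14:15, 15:15–19:00.
Jamal ∩ Zara ∩ Ines ∩ Emeka: 13:45–14:15, 15:15–16:15, 16:30–16:45, 18:30–18:45.
Total common minutes: 30 + 60 + 15 + 15 = 120.

120 minutes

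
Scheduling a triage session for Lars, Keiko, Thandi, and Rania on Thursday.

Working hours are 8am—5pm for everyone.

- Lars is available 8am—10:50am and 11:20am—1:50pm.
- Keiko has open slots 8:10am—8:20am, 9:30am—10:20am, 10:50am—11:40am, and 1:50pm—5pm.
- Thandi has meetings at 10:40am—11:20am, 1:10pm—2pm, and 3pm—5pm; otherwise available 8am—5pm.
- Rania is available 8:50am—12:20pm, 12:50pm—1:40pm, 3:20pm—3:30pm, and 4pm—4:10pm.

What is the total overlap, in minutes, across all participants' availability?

Thandi free within 08:00–17:00: 08:00–10:40, 11:20–13:10, 14:00–15:00.
Lars ∩ Keiko: 08:10–08:20, 09:30–10:20, 11:20–11:40.
Lars ∩ Keiko ∩ Thandi: 08:10–08:20, 09:30–10:20, 11:20–11:40.
Lars ∩ Keiko ∩ Thandi ∩ Rania: 09:30–10:20, 11:20–11:40.
Total common minutes: 50 + 20 = 70.

70 minutes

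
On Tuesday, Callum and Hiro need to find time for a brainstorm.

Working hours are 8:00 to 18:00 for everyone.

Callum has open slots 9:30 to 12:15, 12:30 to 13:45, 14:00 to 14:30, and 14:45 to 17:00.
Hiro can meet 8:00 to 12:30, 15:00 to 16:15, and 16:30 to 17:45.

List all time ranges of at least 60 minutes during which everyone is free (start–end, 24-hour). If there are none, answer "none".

09:30–12:15, 15:00–16:15

Callum ∩ Hiro: 09:30–12:15, 15:00–16:15, 16:30–17:00.
Windows ≥ 60 min: 09:30–12:15, 15:00–16:15.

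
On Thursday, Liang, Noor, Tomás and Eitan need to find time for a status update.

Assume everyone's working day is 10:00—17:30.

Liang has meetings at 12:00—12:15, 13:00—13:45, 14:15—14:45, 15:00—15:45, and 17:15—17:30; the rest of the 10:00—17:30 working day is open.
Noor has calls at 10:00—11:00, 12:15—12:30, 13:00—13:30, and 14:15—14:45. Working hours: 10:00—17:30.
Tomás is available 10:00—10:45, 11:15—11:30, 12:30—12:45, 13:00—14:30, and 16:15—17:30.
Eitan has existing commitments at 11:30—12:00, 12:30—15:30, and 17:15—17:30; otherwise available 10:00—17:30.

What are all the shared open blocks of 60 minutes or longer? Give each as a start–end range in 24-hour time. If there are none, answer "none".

Liang free within 10:00–17:30: 10:00–12:00, 12:15–13:00, 13:45–14:15, 14:45–15:00, 15:45–17:15.
Noor free within 10:00–17:30: 11:00–12:15, 12:30–13:00, 13:30–14:15, 14:45–17:30.
Eitan free within 10:00–17:30: 10:00–11:30, 12:00–12:30, 15:30–17:15.
Liang ∩ Noor: 11:00–12:00, 12:30–13:00, 13:45–14:15, 14:45–15:00, 15:45–17:15.
Liang ∩ Noor ∩ Tomás: 11:15–11:30, 12:30–12:45, 13:45–14:15, 16:15–17:15.
Liang ∩ Noor ∩ Tomás ∩ Eitan: 11:15–11:30, 16:15–17:15.
Windows ≥ 60 min: 16:15–17:15.

16:15–17:15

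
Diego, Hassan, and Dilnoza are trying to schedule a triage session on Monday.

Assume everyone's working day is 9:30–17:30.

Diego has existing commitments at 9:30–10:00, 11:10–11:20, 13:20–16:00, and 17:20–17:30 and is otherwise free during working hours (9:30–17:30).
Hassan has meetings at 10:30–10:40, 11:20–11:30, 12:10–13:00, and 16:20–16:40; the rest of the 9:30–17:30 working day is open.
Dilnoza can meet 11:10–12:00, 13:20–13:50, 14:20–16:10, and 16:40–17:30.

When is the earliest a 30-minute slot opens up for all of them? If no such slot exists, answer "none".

Diego free within 09:30–17:30: 10:00–11:10, 11:20–13:20, 16:00–17:20.
Hassan free within 09:30–17:30: 09:30–10:30, 10:40–11:20, 11:30–12:10, 13:00–16:20, 16:40–17:30.
Diego ∩ Hassan: 10:00–10:30, 10:40–11:10, 11:30–12:10, 13:00–13:20, 16:00–16:20, 16:40–17:20.
Diego ∩ Hassan ∩ Dilnoza: 11:30–12:00, 16:00–16:10, 16:40–17:20.
Windows ≥ 30 min: 11:30–12:00, 16:40–17:20.
Earliest such window starts at 11:30.

11:30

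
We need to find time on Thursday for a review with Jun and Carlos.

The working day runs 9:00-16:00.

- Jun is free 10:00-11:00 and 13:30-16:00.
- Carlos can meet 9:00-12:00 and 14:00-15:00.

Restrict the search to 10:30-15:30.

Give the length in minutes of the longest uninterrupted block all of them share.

60 minutes

Jun ∩ Carlos: 10:00–11:00, 14:00–15:00.
Restricted to 10:30–15:30: 10:30–11:00, 14:00–15:00.
Common window lengths: 30, 60 min; longest is 60.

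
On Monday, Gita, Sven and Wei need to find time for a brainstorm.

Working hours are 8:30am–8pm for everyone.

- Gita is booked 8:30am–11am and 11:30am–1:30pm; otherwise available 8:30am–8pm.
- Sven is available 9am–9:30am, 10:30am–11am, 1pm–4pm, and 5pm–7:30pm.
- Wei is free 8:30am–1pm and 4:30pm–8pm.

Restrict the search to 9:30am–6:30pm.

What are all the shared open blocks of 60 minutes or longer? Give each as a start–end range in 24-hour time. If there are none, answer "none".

17:00–18:30

Gita free within 08:30–20:00: 11:00–11:30, 13:30–20:00.
Gita ∩ Sven: 13:30–16:00, 17:00–19:30.
Gita ∩ Sven ∩ Wei: 17:00–19:30.
Restricted to 09:30–18:30: 17:00–18:30.
Windows ≥ 60 min: 17:00–18:30.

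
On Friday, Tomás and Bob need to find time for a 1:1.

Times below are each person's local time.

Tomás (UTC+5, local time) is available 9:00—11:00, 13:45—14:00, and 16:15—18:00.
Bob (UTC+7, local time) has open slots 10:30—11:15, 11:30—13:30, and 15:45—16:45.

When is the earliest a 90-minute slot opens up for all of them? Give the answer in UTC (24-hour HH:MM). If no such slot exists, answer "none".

04:30

Tomás → UTC: 04:00–06:00, 08:45–09:00, 11:15–13:00.
Bob → UTC: 03:30–04:15, 04:30–06:30, 08:45–09:45.
Tomás ∩ Bob: 04:00–04:15, 04:30–06:00, 08:45–09:00.
Windows ≥ 90 min: 04:30–06:00.
Earliest such window starts at 04:30.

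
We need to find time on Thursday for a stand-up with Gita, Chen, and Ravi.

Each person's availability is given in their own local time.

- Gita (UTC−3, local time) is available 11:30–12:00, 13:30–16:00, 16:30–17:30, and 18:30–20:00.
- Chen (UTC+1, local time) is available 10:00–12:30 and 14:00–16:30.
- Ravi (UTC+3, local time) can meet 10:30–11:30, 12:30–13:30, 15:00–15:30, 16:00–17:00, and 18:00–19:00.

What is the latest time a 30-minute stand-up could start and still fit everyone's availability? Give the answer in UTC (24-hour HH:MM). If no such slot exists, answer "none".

Gita → UTC: 14:30–15:00, 16:30–19:00, 19:30–20:30, 21:30–23:00.
Chen → UTC: 09:00–11:30, 13:00–15:30.
Ravi → UTC: 07:30–08:30, 09:30–10:30, 12:00–12:30, 13:00–14:00, 15:00–16:00.
Gita ∩ Chen: 14:30–15:00.
Gita ∩ Chen ∩ Ravi: (none).
Windows ≥ 30 min: (none).

none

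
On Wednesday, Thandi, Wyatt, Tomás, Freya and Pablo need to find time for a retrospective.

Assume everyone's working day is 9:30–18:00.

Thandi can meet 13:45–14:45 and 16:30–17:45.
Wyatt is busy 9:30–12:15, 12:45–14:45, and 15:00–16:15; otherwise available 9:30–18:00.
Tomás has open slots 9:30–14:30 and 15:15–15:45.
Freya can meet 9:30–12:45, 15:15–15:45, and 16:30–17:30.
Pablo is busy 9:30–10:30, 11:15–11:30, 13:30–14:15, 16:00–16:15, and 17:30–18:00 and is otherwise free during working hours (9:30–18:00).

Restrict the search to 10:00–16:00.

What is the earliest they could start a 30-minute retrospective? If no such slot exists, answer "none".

none

Wyatt free within 09:30–18:00: 12:15–12:45, 14:45–15:00, 16:15–18:00.
Pablo free within 09:30–18:00: 10:30–11:15, 11:30–13:30, 14:15–16:00, 16:15–17:30.
Thandi ∩ Wyatt: 16:30–17:45.
Thandi ∩ Wyatt ∩ Tomás: (none).
Thandi ∩ Wyatt ∩ Tomás ∩ Freya: (none).
Thandi ∩ Wyatt ∩ Tomás ∩ Freya ∩ Pablo: (none).
Restricted to 10:00–16:00: (none).
Windows ≥ 30 min: (none).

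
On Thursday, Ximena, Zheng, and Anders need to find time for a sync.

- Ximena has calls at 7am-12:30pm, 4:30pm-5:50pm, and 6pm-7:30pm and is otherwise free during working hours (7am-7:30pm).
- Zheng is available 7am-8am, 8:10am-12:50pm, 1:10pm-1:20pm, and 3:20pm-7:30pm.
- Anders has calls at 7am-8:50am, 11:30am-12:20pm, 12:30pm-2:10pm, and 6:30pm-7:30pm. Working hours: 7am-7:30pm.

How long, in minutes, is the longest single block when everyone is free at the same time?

70 minutes

Ximena free within 07:00–19:30: 12:30–16:30, 17:50–18:00.
Anders free within 07:00–19:30: 08:50–11:30, 12:20–12:30, 14:10–18:30.
Ximena ∩ Zheng: 12:30–12:50, 13:10–13:20, 15:20–16:30, 17:50–18:00.
Ximena ∩ Zheng ∩ Anders: 15:20–16:30, 17:50–18:00.
Common window lengths: 70, 10 min; longest is 70.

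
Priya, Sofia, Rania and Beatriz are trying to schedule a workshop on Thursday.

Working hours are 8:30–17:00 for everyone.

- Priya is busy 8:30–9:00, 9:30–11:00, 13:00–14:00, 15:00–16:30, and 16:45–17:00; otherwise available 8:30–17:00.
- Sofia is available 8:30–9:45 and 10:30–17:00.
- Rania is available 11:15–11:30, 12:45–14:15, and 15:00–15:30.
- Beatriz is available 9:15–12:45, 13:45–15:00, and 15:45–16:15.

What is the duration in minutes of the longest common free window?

Priya free within 08:30–17:00: 09:00–09:30, 11:00–13:00, 14:00–15:00, 16:30–16:45.
Priya ∩ Sofia: 09:00–09:30, 11:00–13:00, 14:00–15:00, 16:30–16:45.
Priya ∩ Sofia ∩ Rania: 11:15–11:30, 12:45–13:00, 14:00–14:15.
Priya ∩ Sofia ∩ Rania ∩ Beatriz: 11:15–11:30, 14:00–14:15.
Common window lengths: 15, 15 min; longest is 15.

15 minutes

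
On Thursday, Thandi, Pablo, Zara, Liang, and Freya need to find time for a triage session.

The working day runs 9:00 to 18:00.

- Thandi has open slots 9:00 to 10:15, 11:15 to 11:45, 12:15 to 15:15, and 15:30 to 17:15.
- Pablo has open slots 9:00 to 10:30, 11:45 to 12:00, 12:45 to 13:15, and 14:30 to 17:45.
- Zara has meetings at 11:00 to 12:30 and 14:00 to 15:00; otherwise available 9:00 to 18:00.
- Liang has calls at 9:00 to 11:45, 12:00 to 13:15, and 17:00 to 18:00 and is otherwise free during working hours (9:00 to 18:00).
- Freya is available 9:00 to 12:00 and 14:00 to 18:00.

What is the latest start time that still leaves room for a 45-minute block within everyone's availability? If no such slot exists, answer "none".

Zara free within 09:00–18:00: 09:00–11:00, 12:30–14:00, 15:00–18:00.
Liang free within 09:00–18:00: 11:45–12:00, 13:15–17:00.
Thandi ∩ Pablo: 09:00–10:15, 12:45–13:15, 14:30–15:15, 15:30–17:15.
Thandi ∩ Pablo ∩ Zara: 09:00–10:15, 12:45–13:15, 15:00–15:15, 15:30–17:15.
Thandi ∩ Pablo ∩ Zara ∩ Liang: 15:00–15:15, 15:30–17:00.
Thandi ∩ Pablo ∩ Zara ∩ Liang ∩ Freya: 15:00–15:15, 15:30–17:00.
Windows ≥ 45 min: 15:30–17:00.
Latest start in the last window 15:30–17:00 is 17:00 − 45 min = 16:15.

16:15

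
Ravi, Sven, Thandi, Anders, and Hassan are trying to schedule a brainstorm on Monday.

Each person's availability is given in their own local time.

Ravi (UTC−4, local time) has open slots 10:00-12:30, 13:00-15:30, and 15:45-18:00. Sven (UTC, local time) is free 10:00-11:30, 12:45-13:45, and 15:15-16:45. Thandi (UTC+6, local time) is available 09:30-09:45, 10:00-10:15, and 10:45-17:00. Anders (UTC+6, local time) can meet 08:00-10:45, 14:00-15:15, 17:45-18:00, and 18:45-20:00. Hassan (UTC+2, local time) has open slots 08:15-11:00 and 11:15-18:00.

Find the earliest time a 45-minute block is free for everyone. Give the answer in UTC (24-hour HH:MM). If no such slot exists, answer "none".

Ravi → UTC: 14:00–16:30, 17:00–19:30, 19:45–22:00.
Sven → UTC: 10:00–11:30, 12:45–13:45, 15:15–16:45.
Thandi → UTC: 03:30–03:45, 04:00–04:15, 04:45–11:00.
Anders → UTC: 02:00–04:45, 08:00–09:15, 11:45–12:00, 12:45–14:00.
Hassan → UTC: 06:15–09:00, 09:15–16:00.
Ravi ∩ Sven: 15:15–16:30.
Ravi ∩ Sven ∩ Thandi: (none).
Ravi ∩ Sven ∩ Thandi ∩ Anders: (none).
Ravi ∩ Sven ∩ Thandi ∩ Anders ∩ Hassan: (none).
Windows ≥ 45 min: (none).

none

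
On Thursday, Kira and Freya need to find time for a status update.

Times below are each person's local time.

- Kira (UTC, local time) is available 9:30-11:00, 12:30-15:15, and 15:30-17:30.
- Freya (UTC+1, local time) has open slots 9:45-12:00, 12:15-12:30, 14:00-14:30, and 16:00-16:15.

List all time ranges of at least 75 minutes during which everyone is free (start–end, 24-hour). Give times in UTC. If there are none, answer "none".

09:30–11:00

Kira → UTC: 09:30–11:00, 12:30–15:15, 15:30–17:30.
Freya → UTC: 08:45–11:00, 11:15–11:30, 13:00–13:30, 15:00–15:15.
Kira ∩ Freya: 09:30–11:00, 13:00–13:30, 15:00–15:15.
Windows ≥ 75 min: 09:30–11:00.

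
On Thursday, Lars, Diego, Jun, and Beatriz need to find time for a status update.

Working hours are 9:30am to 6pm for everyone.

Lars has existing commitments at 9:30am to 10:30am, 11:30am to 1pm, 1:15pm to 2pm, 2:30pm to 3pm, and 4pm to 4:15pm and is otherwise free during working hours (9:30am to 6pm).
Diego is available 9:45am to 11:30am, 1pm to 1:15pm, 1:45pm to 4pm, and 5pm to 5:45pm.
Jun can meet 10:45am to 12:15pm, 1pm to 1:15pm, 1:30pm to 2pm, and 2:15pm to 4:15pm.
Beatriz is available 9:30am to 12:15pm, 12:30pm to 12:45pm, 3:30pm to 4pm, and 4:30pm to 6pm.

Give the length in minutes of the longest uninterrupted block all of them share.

Lars free within 09:30–18:00: 10:30–11:30, 13:00–13:15, 14:00–14:30, 15:00–16:00, 16:15–18:00.
Lars ∩ Diego: 10:30–11:30, 13:00–13:15, 14:00–14:30, 15:00–16:00, 17:00–17:45.
Lars ∩ Diego ∩ Jun: 10:45–11:30, 13:00–13:15, 14:15–14:30, 15:00–16:00.
Lars ∩ Diego ∩ Jun ∩ Beatriz: 10:45–11:30, 15:30–16:00.
Common window lengths: 45, 30 min; longest is 45.

45 minutes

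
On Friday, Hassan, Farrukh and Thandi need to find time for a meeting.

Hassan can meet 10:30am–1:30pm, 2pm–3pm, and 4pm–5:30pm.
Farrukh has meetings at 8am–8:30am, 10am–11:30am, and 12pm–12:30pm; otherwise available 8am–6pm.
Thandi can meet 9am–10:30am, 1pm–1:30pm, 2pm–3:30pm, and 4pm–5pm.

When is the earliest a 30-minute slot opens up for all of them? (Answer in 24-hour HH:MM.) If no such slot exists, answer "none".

13:00

Farrukh free within 08:00–18:00: 08:30–10:00, 11:30–12:00, 12:30–18:00.
Hassan ∩ Farrukh: 11:30–12:00, 12:30–13:30, 14:00–15:00, 16:00–17:30.
Hassan ∩ Farrukh ∩ Thandi: 13:00–13:30, 14:00–15:00, 16:00–17:00.
Windows ≥ 30 min: 13:00–13:30, 14:00–15:00, 16:00–17:00.
Earliest such window starts at 13:00.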